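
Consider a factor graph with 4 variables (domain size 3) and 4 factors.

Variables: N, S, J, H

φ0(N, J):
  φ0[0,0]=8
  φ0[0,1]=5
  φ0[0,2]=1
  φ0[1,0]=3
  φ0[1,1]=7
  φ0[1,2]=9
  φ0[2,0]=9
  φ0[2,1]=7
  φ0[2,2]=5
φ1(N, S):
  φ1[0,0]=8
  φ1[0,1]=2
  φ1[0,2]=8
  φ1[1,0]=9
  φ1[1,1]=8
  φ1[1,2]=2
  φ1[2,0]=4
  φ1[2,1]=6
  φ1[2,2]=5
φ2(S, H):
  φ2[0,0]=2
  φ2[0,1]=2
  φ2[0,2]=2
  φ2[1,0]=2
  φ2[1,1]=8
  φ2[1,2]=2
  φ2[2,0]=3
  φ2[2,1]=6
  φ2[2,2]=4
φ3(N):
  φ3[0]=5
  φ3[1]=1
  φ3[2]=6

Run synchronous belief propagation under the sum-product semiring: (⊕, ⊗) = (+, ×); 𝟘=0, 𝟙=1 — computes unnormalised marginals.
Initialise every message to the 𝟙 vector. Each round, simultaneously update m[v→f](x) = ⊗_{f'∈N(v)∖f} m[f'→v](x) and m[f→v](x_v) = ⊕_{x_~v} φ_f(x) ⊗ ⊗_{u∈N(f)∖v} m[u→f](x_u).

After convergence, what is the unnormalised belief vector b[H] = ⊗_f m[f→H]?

b[H] = [8250, 18222, 9478]

init: all messages = 𝟙 over 3 values
r1 m[φ0→N] = [14, 19, 21]
r1 m[φ0→J] = [20, 19, 15]
r1 m[φ1→N] = [18, 19, 15]
r1 m[φ1→S] = [21, 16, 15]
r1 m[φ2→S] = [6, 12, 13]
r1 m[φ2→H] = [7, 16, 8]
r1 m[φ3→N] = [5, 1, 6]
r1 m[N→φ0] = [1, 1, 1]
r1 m[N→φ1] = [1, 1, 1]
r1 m[N→φ3] = [1, 1, 1]
r1 m[S→φ1] = [1, 1, 1]
r1 m[S→φ2] = [1, 1, 1]
r1 m[J→φ0] = [1, 1, 1]
r1 m[H→φ2] = [1, 1, 1]
r2 m[φ0→N] = [14, 19, 21]
r2 m[φ0→J] = [20, 19, 15]
r2 m[φ1→N] = [18, 19, 15]
r2 m[φ1→S] = [21, 16, 15]
r2 m[φ2→S] = [6, 12, 13]
r2 m[φ2→H] = [7, 16, 8]
r2 m[φ3→N] = [5, 1, 6]
r2 m[N→φ0] = [90, 19, 90]
r2 m[N→φ1] = [70, 19, 126]
r2 m[N→φ3] = [252, 361, 315]
r2 m[S→φ1] = [6, 12, 13]
r2 m[S→φ2] = [21, 16, 15]
r2 m[J→φ0] = [1, 1, 1]
r2 m[H→φ2] = [1, 1, 1]
r3 m[φ0→N] = [14, 19, 21]
r3 m[φ0→J] = [1587, 1213, 711]
r3 m[φ1→N] = [176, 176, 161]
r3 m[φ1→S] = [1235, 1048, 1228]
r3 m[φ2→S] = [6, 12, 13]
r3 m[φ2→H] = [119, 260, 134]
r3 m[φ3→N] = [5, 1, 6]
r3 m[N→φ0] = [90, 19, 90]
r3 m[N→φ1] = [70, 19, 126]
r3 m[N→φ3] = [252, 361, 315]
r3 m[S→φ1] = [6, 12, 13]
r3 m[S→φ2] = [21, 16, 15]
r3 m[J→φ0] = [1, 1, 1]
r3 m[H→φ2] = [1, 1, 1]
r4 m[φ0→N] = [14, 19, 21]
r4 m[φ0→J] = [1587, 1213, 711]
r4 m[φ1→N] = [176, 176, 161]
r4 m[φ1→S] = [1235, 1048, 1228]
r4 m[φ2→S] = [6, 12, 13]
r4 m[φ2→H] = [119, 260, 134]
r4 m[φ3→N] = [5, 1, 6]
r4 m[N→φ0] = [880, 176, 966]
r4 m[N→φ1] = [70, 19, 126]
r4 m[N→φ3] = [2464, 3344, 3381]
r4 m[S→φ1] = [6, 12, 13]
r4 m[S→φ2] = [1235, 1048, 1228]
r4 m[J→φ0] = [1, 1, 1]
r4 m[H→φ2] = [1, 1, 1]
r5 m[φ0→N] = [14, 19, 21]
r5 m[φ0→J] = [16262, 12394, 7294]
r5 m[φ1→N] = [176, 176, 161]
r5 m[φ1→S] = [1235, 1048, 1228]
r5 m[φ2→S] = [6, 12, 13]
r5 m[φ2→H] = [8250, 18222, 9478]
r5 m[φ3→N] = [5, 1, 6]
r5 m[N→φ0] = [880, 176, 966]
r5 m[N→φ1] = [70, 19, 126]
r5 m[N→φ3] = [2464, 3344, 3381]
r5 m[S→φ1] = [6, 12, 13]
r5 m[S→φ2] = [1235, 1048, 1228]
r5 m[J→φ0] = [1, 1, 1]
r5 m[H→φ2] = [1, 1, 1]
r6 m[φ0→N] = [14, 19, 21]
r6 m[φ0→J] = [16262, 12394, 7294]
r6 m[φ1→N] = [176, 176, 161]
r6 m[φ1→S] = [1235, 1048, 1228]
r6 m[φ2→S] = [6, 12, 13]
r6 m[φ2→H] = [8250, 18222, 9478]
r6 m[φ3→N] = [5, 1, 6]
r6 m[N→φ0] = [880, 176, 966]
r6 m[N→φ1] = [70, 19, 126]
r6 m[N→φ3] = [2464, 3344, 3381]
r6 m[S→φ1] = [6, 12, 13]
r6 m[S→φ2] = [1235, 1048, 1228]
r6 m[J→φ0] = [1, 1, 1]
r6 m[H→φ2] = [1, 1, 1]
fixed point reached at round 6
b[H] = ⊗ incoming = [8250, 18222, 9478]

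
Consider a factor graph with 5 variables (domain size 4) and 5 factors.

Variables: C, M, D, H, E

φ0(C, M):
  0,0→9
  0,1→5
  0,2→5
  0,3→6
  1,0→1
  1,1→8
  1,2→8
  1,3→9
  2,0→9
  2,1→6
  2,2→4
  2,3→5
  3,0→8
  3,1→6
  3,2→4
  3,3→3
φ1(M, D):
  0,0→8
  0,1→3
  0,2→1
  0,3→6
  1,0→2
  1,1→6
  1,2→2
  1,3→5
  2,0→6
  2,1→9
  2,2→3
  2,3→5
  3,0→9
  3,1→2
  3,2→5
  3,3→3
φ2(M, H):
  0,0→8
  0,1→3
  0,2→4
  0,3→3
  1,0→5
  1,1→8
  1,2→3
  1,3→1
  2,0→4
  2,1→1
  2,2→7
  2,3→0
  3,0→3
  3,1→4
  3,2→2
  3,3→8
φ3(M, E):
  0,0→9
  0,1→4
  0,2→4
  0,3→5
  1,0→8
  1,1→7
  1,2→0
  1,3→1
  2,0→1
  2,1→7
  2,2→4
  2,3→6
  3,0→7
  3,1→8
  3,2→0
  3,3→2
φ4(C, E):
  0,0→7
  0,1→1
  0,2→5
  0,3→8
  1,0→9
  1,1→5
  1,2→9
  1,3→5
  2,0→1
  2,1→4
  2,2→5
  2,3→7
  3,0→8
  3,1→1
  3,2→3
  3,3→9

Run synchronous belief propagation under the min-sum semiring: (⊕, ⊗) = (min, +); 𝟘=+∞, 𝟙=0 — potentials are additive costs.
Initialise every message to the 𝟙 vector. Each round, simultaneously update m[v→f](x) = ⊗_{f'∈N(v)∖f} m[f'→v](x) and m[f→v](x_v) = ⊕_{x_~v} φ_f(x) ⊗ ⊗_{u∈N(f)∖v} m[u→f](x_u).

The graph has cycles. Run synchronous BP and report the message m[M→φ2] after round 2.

message @ round 2 = [6, 7, 8, 5]

init: all messages = 𝟙 over 4 values
r1 m[φ0→C] = [5, 1, 4, 3]
r1 m[φ0→M] = [1, 5, 4, 3]
r1 m[φ1→M] = [1, 2, 3, 2]
r1 m[φ1→D] = [2, 2, 1, 3]
r1 m[φ2→M] = [3, 1, 0, 2]
r1 m[φ2→H] = [3, 1, 2, 0]
r1 m[φ3→M] = [4, 0, 1, 0]
r1 m[φ3→E] = [1, 4, 0, 1]
r1 m[φ4→C] = [1, 5, 1, 1]
r1 m[φ4→E] = [1, 1, 3, 5]
r1 m[C→φ0] = [0, 0, 0, 0]
r1 m[C→φ4] = [0, 0, 0, 0]
r1 m[M→φ0] = [0, 0, 0, 0]
r1 m[M→φ1] = [0, 0, 0, 0]
r1 m[M→φ2] = [0, 0, 0, 0]
r1 m[M→φ3] = [0, 0, 0, 0]
r1 m[D→φ1] = [0, 0, 0, 0]
r1 m[H→φ2] = [0, 0, 0, 0]
r1 m[E→φ3] = [0, 0, 0, 0]
r1 m[E→φ4] = [0, 0, 0, 0]
r2 m[φ0→C] = [5, 1, 4, 3]
r2 m[φ0→M] = [1, 5, 4, 3]
r2 m[φ1→M] = [1, 2, 3, 2]
r2 m[φ1→D] = [2, 2, 1, 3]
r2 m[φ2→M] = [3, 1, 0, 2]
r2 m[φ2→H] = [3, 1, 2, 0]
r2 m[φ3→M] = [4, 0, 1, 0]
r2 m[φ3→E] = [1, 4, 0, 1]
r2 m[φ4→C] = [1, 5, 1, 1]
r2 m[φ4→E] = [1, 1, 3, 5]
r2 m[C→φ0] = [1, 5, 1, 1]
r2 m[C→φ4] = [5, 1, 4, 3]
r2 m[M→φ0] = [8, 3, 4, 4]
r2 m[M→φ1] = [8, 6, 5, 5]
r2 m[M→φ2] = [6, 7, 8, 5]
r2 m[M→φ3] = [5, 8, 7, 7]
r2 m[D→φ1] = [0, 0, 0, 0]
r2 m[H→φ2] = [0, 0, 0, 0]
r2 m[E→φ3] = [1, 1, 3, 5]
r2 m[E→φ4] = [1, 4, 0, 1]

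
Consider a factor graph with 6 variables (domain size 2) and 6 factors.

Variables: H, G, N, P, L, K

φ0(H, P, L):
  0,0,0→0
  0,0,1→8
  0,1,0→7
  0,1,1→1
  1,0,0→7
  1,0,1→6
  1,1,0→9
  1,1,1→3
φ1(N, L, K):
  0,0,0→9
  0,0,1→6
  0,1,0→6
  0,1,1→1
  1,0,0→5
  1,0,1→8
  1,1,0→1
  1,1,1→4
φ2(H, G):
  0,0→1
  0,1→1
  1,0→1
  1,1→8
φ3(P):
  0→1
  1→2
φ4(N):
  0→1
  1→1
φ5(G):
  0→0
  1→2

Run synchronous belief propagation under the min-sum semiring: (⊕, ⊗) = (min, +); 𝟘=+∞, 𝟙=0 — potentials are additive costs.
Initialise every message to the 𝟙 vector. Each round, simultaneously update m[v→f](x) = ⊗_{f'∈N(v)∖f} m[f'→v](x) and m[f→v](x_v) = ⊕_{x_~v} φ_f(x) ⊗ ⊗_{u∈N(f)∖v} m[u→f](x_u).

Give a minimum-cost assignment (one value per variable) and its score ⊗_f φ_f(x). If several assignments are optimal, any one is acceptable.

assignment: (H=0, G=0, N=0, P=1, L=1, K=1); score = 6

init: all messages = 𝟙 over 2 values
r1 m[φ0→H] = [0, 3]
r1 m[φ0→P] = [0, 1]
r1 m[φ0→L] = [0, 1]
r1 m[φ1→N] = [1, 1]
r1 m[φ1→L] = [5, 1]
r1 m[φ1→K] = [1, 1]
r1 m[φ2→H] = [1, 1]
r1 m[φ2→G] = [1, 1]
r1 m[φ3→P] = [1, 2]
r1 m[φ4→N] = [1, 1]
r1 m[φ5→G] = [0, 2]
r1 m[H→φ0] = [0, 0]
r1 m[H→φ2] = [0, 0]
r1 m[G→φ2] = [0, 0]
r1 m[G→φ5] = [0, 0]
r1 m[N→φ1] = [0, 0]
r1 m[N→φ4] = [0, 0]
r1 m[P→φ0] = [0, 0]
r1 m[P→φ3] = [0, 0]
r1 m[L→φ0] = [0, 0]
r1 m[L→φ1] = [0, 0]
r1 m[K→φ1] = [0, 0]
r2 m[φ0→H] = [0, 3]
r2 m[φ0→P] = [0, 1]
r2 m[φ0→L] = [0, 1]
r2 m[φ1→N] = [1, 1]
r2 m[φ1→L] = [5, 1]
r2 m[φ1→K] = [1, 1]
r2 m[φ2→H] = [1, 1]
r2 m[φ2→G] = [1, 1]
r2 m[φ3→P] = [1, 2]
r2 m[φ4→N] = [1, 1]
r2 m[φ5→G] = [0, 2]
r2 m[H→φ0] = [1, 1]
r2 m[H→φ2] = [0, 3]
r2 m[G→φ2] = [0, 2]
r2 m[G→φ5] = [1, 1]
r2 m[N→φ1] = [1, 1]
r2 m[N→φ4] = [1, 1]
r2 m[P→φ0] = [1, 2]
r2 m[P→φ3] = [0, 1]
r2 m[L→φ0] = [5, 1]
r2 m[L→φ1] = [0, 1]
r2 m[K→φ1] = [0, 0]
r3 m[φ0→H] = [4, 6]
r3 m[φ0→P] = [6, 3]
r3 m[φ0→L] = [2, 4]
r3 m[φ1→N] = [2, 2]
r3 m[φ1→L] = [6, 2]
r3 m[φ1→K] = [3, 3]
r3 m[φ2→H] = [1, 1]
r3 m[φ2→G] = [1, 1]
r3 m[φ3→P] = [1, 2]
r3 m[φ4→N] = [1, 1]
r3 m[φ5→G] = [0, 2]
r3 m[H→φ0] = [1, 1]
r3 m[H→φ2] = [0, 3]
r3 m[G→φ2] = [0, 2]
r3 m[G→φ5] = [1, 1]
r3 m[N→φ1] = [1, 1]
r3 m[N→φ4] = [1, 1]
r3 m[P→φ0] = [1, 2]
r3 m[P→φ3] = [0, 1]
r3 m[L→φ0] = [5, 1]
r3 m[L→φ1] = [0, 1]
r3 m[K→φ1] = [0, 0]
r4 m[φ0→H] = [4, 6]
r4 m[φ0→P] = [6, 3]
r4 m[φ0→L] = [2, 4]
r4 m[φ1→N] = [2, 2]
r4 m[φ1→L] = [6, 2]
r4 m[φ1→K] = [3, 3]
r4 m[φ2→H] = [1, 1]
r4 m[φ2→G] = [1, 1]
r4 m[φ3→P] = [1, 2]
r4 m[φ4→N] = [1, 1]
r4 m[φ5→G] = [0, 2]
r4 m[H→φ0] = [1, 1]
r4 m[H→φ2] = [4, 6]
r4 m[G→φ2] = [0, 2]
r4 m[G→φ5] = [1, 1]
r4 m[N→φ1] = [1, 1]
r4 m[N→φ4] = [2, 2]
r4 m[P→φ0] = [1, 2]
r4 m[P→φ3] = [6, 3]
r4 m[L→φ0] = [6, 2]
r4 m[L→φ1] = [2, 4]
r4 m[K→φ1] = [0, 0]
r5 m[φ0→H] = [5, 7]
r5 m[φ0→P] = [7, 4]
r5 m[φ0→L] = [2, 4]
r5 m[φ1→N] = [5, 5]
r5 m[φ1→L] = [6, 2]
r5 m[φ1→K] = [6, 6]
r5 m[φ2→H] = [1, 1]
r5 m[φ2→G] = [5, 5]
r5 m[φ3→P] = [1, 2]
r5 m[φ4→N] = [1, 1]
r5 m[φ5→G] = [0, 2]
r5 m[H→φ0] = [1, 1]
r5 m[H→φ2] = [4, 6]
r5 m[G→φ2] = [0, 2]
r5 m[G→φ5] = [1, 1]
r5 m[N→φ1] = [1, 1]
r5 m[N→φ4] = [2, 2]
r5 m[P→φ0] = [1, 2]
r5 m[P→φ3] = [6, 3]
r5 m[L→φ0] = [6, 2]
r5 m[L→φ1] = [2, 4]
r5 m[K→φ1] = [0, 0]
r6 m[φ0→H] = [5, 7]
r6 m[φ0→P] = [7, 4]
r6 m[φ0→L] = [2, 4]
r6 m[φ1→N] = [5, 5]
r6 m[φ1→L] = [6, 2]
r6 m[φ1→K] = [6, 6]
r6 m[φ2→H] = [1, 1]
r6 m[φ2→G] = [5, 5]
r6 m[φ3→P] = [1, 2]
r6 m[φ4→N] = [1, 1]
r6 m[φ5→G] = [0, 2]
r6 m[H→φ0] = [1, 1]
r6 m[H→φ2] = [5, 7]
r6 m[G→φ2] = [0, 2]
r6 m[G→φ5] = [5, 5]
r6 m[N→φ1] = [1, 1]
r6 m[N→φ4] = [5, 5]
r6 m[P→φ0] = [1, 2]
r6 m[P→φ3] = [7, 4]
r6 m[L→φ0] = [6, 2]
r6 m[L→φ1] = [2, 4]
r6 m[K→φ1] = [0, 0]
r7 m[φ0→H] = [5, 7]
r7 m[φ0→P] = [7, 4]
r7 m[φ0→L] = [2, 4]
r7 m[φ1→N] = [5, 5]
r7 m[φ1→L] = [6, 2]
r7 m[φ1→K] = [6, 6]
r7 m[φ2→H] = [1, 1]
r7 m[φ2→G] = [6, 6]
r7 m[φ3→P] = [1, 2]
r7 m[φ4→N] = [1, 1]
r7 m[φ5→G] = [0, 2]
r7 m[H→φ0] = [1, 1]
r7 m[H→φ2] = [5, 7]
r7 m[G→φ2] = [0, 2]
r7 m[G→φ5] = [5, 5]
r7 m[N→φ1] = [1, 1]
r7 m[N→φ4] = [5, 5]
r7 m[P→φ0] = [1, 2]
r7 m[P→φ3] = [7, 4]
r7 m[L→φ0] = [6, 2]
r7 m[L→φ1] = [2, 4]
r7 m[K→φ1] = [0, 0]
r8 m[φ0→H] = [5, 7]
r8 m[φ0→P] = [7, 4]
r8 m[φ0→L] = [2, 4]
r8 m[φ1→N] = [5, 5]
r8 m[φ1→L] = [6, 2]
r8 m[φ1→K] = [6, 6]
r8 m[φ2→H] = [1, 1]
r8 m[φ2→G] = [6, 6]
r8 m[φ3→P] = [1, 2]
r8 m[φ4→N] = [1, 1]
r8 m[φ5→G] = [0, 2]
r8 m[H→φ0] = [1, 1]
r8 m[H→φ2] = [5, 7]
r8 m[G→φ2] = [0, 2]
r8 m[G→φ5] = [6, 6]
r8 m[N→φ1] = [1, 1]
r8 m[N→φ4] = [5, 5]
r8 m[P→φ0] = [1, 2]
r8 m[P→φ3] = [7, 4]
r8 m[L→φ0] = [6, 2]
r8 m[L→φ1] = [2, 4]
r8 m[K→φ1] = [0, 0]
r9 m[φ0→H] = [5, 7]
r9 m[φ0→P] = [7, 4]
r9 m[φ0→L] = [2, 4]
r9 m[φ1→N] = [5, 5]
r9 m[φ1→L] = [6, 2]
r9 m[φ1→K] = [6, 6]
r9 m[φ2→H] = [1, 1]
r9 m[φ2→G] = [6, 6]
r9 m[φ3→P] = [1, 2]
r9 m[φ4→N] = [1, 1]
r9 m[φ5→G] = [0, 2]
r9 m[H→φ0] = [1, 1]
r9 m[H→φ2] = [5, 7]
r9 m[G→φ2] = [0, 2]
r9 m[G→φ5] = [6, 6]
r9 m[N→φ1] = [1, 1]
r9 m[N→φ4] = [5, 5]
r9 m[P→φ0] = [1, 2]
r9 m[P→φ3] = [7, 4]
r9 m[L→φ0] = [6, 2]
r9 m[L→φ1] = [2, 4]
r9 m[K→φ1] = [0, 0]
fixed point reached at round 9
traceback from H: (H=0, G=0, N=0, P=1, L=1, K=1), score=6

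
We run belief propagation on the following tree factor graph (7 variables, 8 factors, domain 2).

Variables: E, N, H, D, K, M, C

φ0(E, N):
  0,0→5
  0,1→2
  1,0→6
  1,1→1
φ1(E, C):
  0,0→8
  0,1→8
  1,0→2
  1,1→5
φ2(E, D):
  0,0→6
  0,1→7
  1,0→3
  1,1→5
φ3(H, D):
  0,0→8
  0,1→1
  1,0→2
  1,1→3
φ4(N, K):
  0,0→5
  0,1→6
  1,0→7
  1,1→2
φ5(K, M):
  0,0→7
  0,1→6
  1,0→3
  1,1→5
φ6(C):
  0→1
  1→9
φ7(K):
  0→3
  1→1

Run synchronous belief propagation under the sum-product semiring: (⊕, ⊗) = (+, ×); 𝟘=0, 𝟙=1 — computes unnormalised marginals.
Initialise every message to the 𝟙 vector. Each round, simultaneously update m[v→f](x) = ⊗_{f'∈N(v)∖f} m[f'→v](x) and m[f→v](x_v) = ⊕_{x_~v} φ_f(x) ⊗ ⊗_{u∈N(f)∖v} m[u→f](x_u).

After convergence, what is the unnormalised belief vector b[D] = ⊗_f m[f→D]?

b[D] = [11069670, 5658500]

init: all messages = 𝟙 over 2 values
r1 m[φ0→E] = [7, 7]
r1 m[φ0→N] = [11, 3]
r1 m[φ1→E] = [16, 7]
r1 m[φ1→C] = [10, 13]
r1 m[φ2→E] = [13, 8]
r1 m[φ2→D] = [9, 12]
r1 m[φ3→H] = [9, 5]
r1 m[φ3→D] = [10, 4]
r1 m[φ4→N] = [11, 9]
r1 m[φ4→K] = [12, 8]
r1 m[φ5→K] = [13, 8]
r1 m[φ5→M] = [10, 11]
r1 m[φ6→C] = [1, 9]
r1 m[φ7→K] = [3, 1]
r1 m[E→φ0] = [1, 1]
r1 m[E→φ1] = [1, 1]
r1 m[E→φ2] = [1, 1]
r1 m[N→φ0] = [1, 1]
r1 m[N→φ4] = [1, 1]
r1 m[H→φ3] = [1, 1]
r1 m[D→φ2] = [1, 1]
r1 m[D→φ3] = [1, 1]
r1 m[K→φ4] = [1, 1]
r1 m[K→φ5] = [1, 1]
r1 m[K→φ7] = [1, 1]
r1 m[M→φ5] = [1, 1]
r1 m[C→φ1] = [1, 1]
r1 m[C→φ6] = [1, 1]
r2 m[φ0→E] = [7, 7]
r2 m[φ0→N] = [11, 3]
r2 m[φ1→E] = [16, 7]
r2 m[φ1→C] = [10, 13]
r2 m[φ2→E] = [13, 8]
r2 m[φ2→D] = [9, 12]
r2 m[φ3→H] = [9, 5]
r2 m[φ3→D] = [10, 4]
r2 m[φ4→N] = [11, 9]
r2 m[φ4→K] = [12, 8]
r2 m[φ5→K] = [13, 8]
r2 m[φ5→M] = [10, 11]
r2 m[φ6→C] = [1, 9]
r2 m[φ7→K] = [3, 1]
r2 m[E→φ0] = [208, 56]
r2 m[E→φ1] = [91, 56]
r2 m[E→φ2] = [112, 49]
r2 m[N→φ0] = [11, 9]
r2 m[N→φ4] = [11, 3]
r2 m[H→φ3] = [1, 1]
r2 m[D→φ2] = [10, 4]
r2 m[D→φ3] = [9, 12]
r2 m[K→φ4] = [39, 8]
r2 m[K→φ5] = [36, 8]
r2 m[K→φ7] = [156, 64]
r2 m[M→φ5] = [1, 1]
r2 m[C→φ1] = [1, 9]
r2 m[C→φ6] = [10, 13]
r3 m[φ0→E] = [73, 75]
r3 m[φ0→N] = [1376, 472]
r3 m[φ1→E] = [80, 47]
r3 m[φ1→C] = [840, 1008]
r3 m[φ2→E] = [88, 50]
r3 m[φ2→D] = [819, 1029]
r3 m[φ3→H] = [84, 54]
r3 m[φ3→D] = [10, 4]
r3 m[φ4→N] = [243, 289]
r3 m[φ4→K] = [76, 72]
r3 m[φ5→K] = [13, 8]
r3 m[φ5→M] = [276, 256]
r3 m[φ6→C] = [1, 9]
r3 m[φ7→K] = [3, 1]
r3 m[E→φ0] = [208, 56]
r3 m[E→φ1] = [91, 56]
r3 m[E→φ2] = [112, 49]
r3 m[N→φ0] = [11, 9]
r3 m[N→φ4] = [11, 3]
r3 m[H→φ3] = [1, 1]
r3 m[D→φ2] = [10, 4]
r3 m[D→φ3] = [9, 12]
r3 m[K→φ4] = [39, 8]
r3 m[K→φ5] = [36, 8]
r3 m[K→φ7] = [156, 64]
r3 m[M→φ5] = [1, 1]
r3 m[C→φ1] = [1, 9]
r3 m[C→φ6] = [10, 13]
r4 m[φ0→E] = [73, 75]
r4 m[φ0→N] = [1376, 472]
r4 m[φ1→E] = [80, 47]
r4 m[φ1→C] = [840, 1008]
r4 m[φ2→E] = [88, 50]
r4 m[φ2→D] = [819, 1029]
r4 m[φ3→H] = [84, 54]
r4 m[φ3→D] = [10, 4]
r4 m[φ4→N] = [243, 289]
r4 m[φ4→K] = [76, 72]
r4 m[φ5→K] = [13, 8]
r4 m[φ5→M] = [276, 256]
r4 m[φ6→C] = [1, 9]
r4 m[φ7→K] = [3, 1]
r4 m[E→φ0] = [7040, 2350]
r4 m[E→φ1] = [6424, 3750]
r4 m[E→φ2] = [5840, 3525]
r4 m[N→φ0] = [243, 289]
r4 m[N→φ4] = [1376, 472]
r4 m[H→φ3] = [1, 1]
r4 m[D→φ2] = [10, 4]
r4 m[D→φ3] = [819, 1029]
r4 m[K→φ4] = [39, 8]
r4 m[K→φ5] = [228, 72]
r4 m[K→φ7] = [988, 576]
r4 m[M→φ5] = [1, 1]
r4 m[C→φ1] = [1, 9]
r4 m[C→φ6] = [840, 1008]
r5 m[φ0→E] = [1793, 1747]
r5 m[φ0→N] = [49300, 16430]
r5 m[φ1→E] = [80, 47]
r5 m[φ1→C] = [58892, 70142]
r5 m[φ2→E] = [88, 50]
r5 m[φ2→D] = [45615, 58505]
r5 m[φ3→H] = [7581, 4725]
r5 m[φ3→D] = [10, 4]
r5 m[φ4→N] = [243, 289]
r5 m[φ4→K] = [10184, 9200]
r5 m[φ5→K] = [13, 8]
r5 m[φ5→M] = [1812, 1728]
r5 m[φ6→C] = [1, 9]
r5 m[φ7→K] = [3, 1]
r5 m[E→φ0] = [7040, 2350]
r5 m[E→φ1] = [6424, 3750]
r5 m[E→φ2] = [5840, 3525]
r5 m[N→φ0] = [243, 289]
r5 m[N→φ4] = [1376, 472]
r5 m[H→φ3] = [1, 1]
r5 m[D→φ2] = [10, 4]
r5 m[D→φ3] = [819, 1029]
r5 m[K→φ4] = [39, 8]
r5 m[K→φ5] = [228, 72]
r5 m[K→φ7] = [988, 576]
r5 m[M→φ5] = [1, 1]
r5 m[C→φ1] = [1, 9]
r5 m[C→φ6] = [840, 1008]
r6 m[φ0→E] = [1793, 1747]
r6 m[φ0→N] = [49300, 16430]
r6 m[φ1→E] = [80, 47]
r6 m[φ1→C] = [58892, 70142]
r6 m[φ2→E] = [88, 50]
r6 m[φ2→D] = [45615, 58505]
r6 m[φ3→H] = [7581, 4725]
r6 m[φ3→D] = [10, 4]
r6 m[φ4→N] = [243, 289]
r6 m[φ4→K] = [10184, 9200]
r6 m[φ5→K] = [13, 8]
r6 m[φ5→M] = [1812, 1728]
r6 m[φ6→C] = [1, 9]
r6 m[φ7→K] = [3, 1]
r6 m[E→φ0] = [7040, 2350]
r6 m[E→φ1] = [157784, 87350]
r6 m[E→φ2] = [143440, 82109]
r6 m[N→φ0] = [243, 289]
r6 m[N→φ4] = [49300, 16430]
r6 m[H→φ3] = [1, 1]
r6 m[D→φ2] = [10, 4]
r6 m[D→φ3] = [45615, 58505]
r6 m[K→φ4] = [39, 8]
r6 m[K→φ5] = [30552, 9200]
r6 m[K→φ7] = [132392, 73600]
r6 m[M→φ5] = [1, 1]
r6 m[C→φ1] = [1, 9]
r6 m[C→φ6] = [58892, 70142]
r7 m[φ0→E] = [1793, 1747]
r7 m[φ0→N] = [49300, 16430]
r7 m[φ1→E] = [80, 47]
r7 m[φ1→C] = [1436972, 1699022]
r7 m[φ2→E] = [88, 50]
r7 m[φ2→D] = [1106967, 1414625]
r7 m[φ3→H] = [423425, 266745]
r7 m[φ3→D] = [10, 4]
r7 m[φ4→N] = [243, 289]
r7 m[φ4→K] = [361510, 328660]
r7 m[φ5→K] = [13, 8]
r7 m[φ5→M] = [241464, 229312]
r7 m[φ6→C] = [1, 9]
r7 m[φ7→K] = [3, 1]
r7 m[E→φ0] = [7040, 2350]
r7 m[E→φ1] = [157784, 87350]
r7 m[E→φ2] = [143440, 82109]
r7 m[N→φ0] = [243, 289]
r7 m[N→φ4] = [49300, 16430]
r7 m[H→φ3] = [1, 1]
r7 m[D→φ2] = [10, 4]
r7 m[D→φ3] = [45615, 58505]
r7 m[K→φ4] = [39, 8]
r7 m[K→φ5] = [30552, 9200]
r7 m[K→φ7] = [132392, 73600]
r7 m[M→φ5] = [1, 1]
r7 m[C→φ1] = [1, 9]
r7 m[C→φ6] = [58892, 70142]
r8 m[φ0→E] = [1793, 1747]
r8 m[φ0→N] = [49300, 16430]
r8 m[φ1→E] = [80, 47]
r8 m[φ1→C] = [1436972, 1699022]
r8 m[φ2→E] = [88, 50]
r8 m[φ2→D] = [1106967, 1414625]
r8 m[φ3→H] = [423425, 266745]
r8 m[φ3→D] = [10, 4]
r8 m[φ4→N] = [243, 289]
r8 m[φ4→K] = [361510, 328660]
r8 m[φ5→K] = [13, 8]
r8 m[φ5→M] = [241464, 229312]
r8 m[φ6→C] = [1, 9]
r8 m[φ7→K] = [3, 1]
r8 m[E→φ0] = [7040, 2350]
r8 m[E→φ1] = [157784, 87350]
r8 m[E→φ2] = [143440, 82109]
r8 m[N→φ0] = [243, 289]
r8 m[N→φ4] = [49300, 16430]
r8 m[H→φ3] = [1, 1]
r8 m[D→φ2] = [10, 4]
r8 m[D→φ3] = [1106967, 1414625]
r8 m[K→φ4] = [39, 8]
r8 m[K→φ5] = [1084530, 328660]
r8 m[K→φ7] = [4699630, 2629280]
r8 m[M→φ5] = [1, 1]
r8 m[C→φ1] = [1, 9]
r8 m[C→φ6] = [1436972, 1699022]
r9 m[φ0→E] = [1793, 1747]
r9 m[φ0→N] = [49300, 16430]
r9 m[φ1→E] = [80, 47]
r9 m[φ1→C] = [1436972, 1699022]
r9 m[φ2→E] = [88, 50]
r9 m[φ2→D] = [1106967, 1414625]
r9 m[φ3→H] = [10270361, 6457809]
r9 m[φ3→D] = [10, 4]
r9 m[φ4→N] = [243, 289]
r9 m[φ4→K] = [361510, 328660]
r9 m[φ5→K] = [13, 8]
r9 m[φ5→M] = [8577690, 8150480]
r9 m[φ6→C] = [1, 9]
r9 m[φ7→K] = [3, 1]
r9 m[E→φ0] = [7040, 2350]
r9 m[E→φ1] = [157784, 87350]
r9 m[E→φ2] = [143440, 82109]
r9 m[N→φ0] = [243, 289]
r9 m[N→φ4] = [49300, 16430]
r9 m[H→φ3] = [1, 1]
r9 m[D→φ2] = [10, 4]
r9 m[D→φ3] = [1106967, 1414625]
r9 m[K→φ4] = [39, 8]
r9 m[K→φ5] = [1084530, 328660]
r9 m[K→φ7] = [4699630, 2629280]
r9 m[M→φ5] = [1, 1]
r9 m[C→φ1] = [1, 9]
r9 m[C→φ6] = [1436972, 1699022]
r10 m[φ0→E] = [1793, 1747]
r10 m[φ0→N] = [49300, 16430]
r10 m[φ1→E] = [80, 47]
r10 m[φ1→C] = [1436972, 1699022]
r10 m[φ2→E] = [88, 50]
r10 m[φ2→D] = [1106967, 1414625]
r10 m[φ3→H] = [10270361, 6457809]
r10 m[φ3→D] = [10, 4]
r10 m[φ4→N] = [243, 289]
r10 m[φ4→K] = [361510, 328660]
r10 m[φ5→K] = [13, 8]
r10 m[φ5→M] = [8577690, 8150480]
r10 m[φ6→C] = [1, 9]
r10 m[φ7→K] = [3, 1]
r10 m[E→φ0] = [7040, 2350]
r10 m[E→φ1] = [157784, 87350]
r10 m[E→φ2] = [143440, 82109]
r10 m[N→φ0] = [243, 289]
r10 m[N→φ4] = [49300, 16430]
r10 m[H→φ3] = [1, 1]
r10 m[D→φ2] = [10, 4]
r10 m[D→φ3] = [1106967, 1414625]
r10 m[K→φ4] = [39, 8]
r10 m[K→φ5] = [1084530, 328660]
r10 m[K→φ7] = [4699630, 2629280]
r10 m[M→φ5] = [1, 1]
r10 m[C→φ1] = [1, 9]
r10 m[C→φ6] = [1436972, 1699022]
fixed point reached at round 10
b[D] = ⊗ incoming = [11069670, 5658500]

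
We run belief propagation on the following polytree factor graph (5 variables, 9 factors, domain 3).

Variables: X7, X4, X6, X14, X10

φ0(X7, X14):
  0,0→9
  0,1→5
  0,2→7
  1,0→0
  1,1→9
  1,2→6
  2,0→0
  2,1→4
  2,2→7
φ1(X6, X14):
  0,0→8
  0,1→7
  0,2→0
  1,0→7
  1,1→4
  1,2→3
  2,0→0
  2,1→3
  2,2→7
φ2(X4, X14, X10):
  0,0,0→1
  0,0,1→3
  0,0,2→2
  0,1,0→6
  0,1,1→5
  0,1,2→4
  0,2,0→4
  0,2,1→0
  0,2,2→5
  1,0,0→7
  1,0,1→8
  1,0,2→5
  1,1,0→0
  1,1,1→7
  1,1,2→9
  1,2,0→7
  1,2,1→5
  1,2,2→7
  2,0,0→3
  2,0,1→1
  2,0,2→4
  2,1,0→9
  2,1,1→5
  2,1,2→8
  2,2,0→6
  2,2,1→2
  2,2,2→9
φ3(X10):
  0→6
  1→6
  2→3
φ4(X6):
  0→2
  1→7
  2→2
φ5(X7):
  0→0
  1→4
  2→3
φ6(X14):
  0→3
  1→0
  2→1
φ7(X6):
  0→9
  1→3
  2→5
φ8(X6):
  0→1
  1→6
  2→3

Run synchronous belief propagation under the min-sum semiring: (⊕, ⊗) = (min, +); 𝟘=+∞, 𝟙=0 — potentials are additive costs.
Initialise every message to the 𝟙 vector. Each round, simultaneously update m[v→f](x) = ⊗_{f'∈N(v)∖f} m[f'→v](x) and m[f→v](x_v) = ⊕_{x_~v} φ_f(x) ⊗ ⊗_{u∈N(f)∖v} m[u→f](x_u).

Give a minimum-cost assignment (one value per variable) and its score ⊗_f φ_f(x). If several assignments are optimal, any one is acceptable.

assignment: (X7=2, X4=0, X6=2, X14=0, X10=2); score = 21

init: all messages = 𝟙 over 3 values
r1 m[φ0→X7] = [5, 0, 0]
r1 m[φ0→X14] = [0, 4, 6]
r1 m[φ1→X6] = [0, 3, 0]
r1 m[φ1→X14] = [0, 3, 0]
r1 m[φ2→X4] = [0, 0, 1]
r1 m[φ2→X14] = [1, 0, 0]
r1 m[φ2→X10] = [0, 0, 2]
r1 m[φ3→X10] = [6, 6, 3]
r1 m[φ4→X6] = [2, 7, 2]
r1 m[φ5→X7] = [0, 4, 3]
r1 m[φ6→X14] = [3, 0, 1]
r1 m[φ7→X6] = [9, 3, 5]
r1 m[φ8→X6] = [1, 6, 3]
r1 m[X7→φ0] = [0, 0, 0]
r1 m[X7→φ5] = [0, 0, 0]
r1 m[X4→φ2] = [0, 0, 0]
r1 m[X6→φ1] = [0, 0, 0]
r1 m[X6→φ4] = [0, 0, 0]
r1 m[X6→φ7] = [0, 0, 0]
r1 m[X6→φ8] = [0, 0, 0]
r1 m[X14→φ0] = [0, 0, 0]
r1 m[X14→φ1] = [0, 0, 0]
r1 m[X14→φ2] = [0, 0, 0]
r1 m[X14→φ6] = [0, 0, 0]
r1 m[X10→φ2] = [0, 0, 0]
r1 m[X10→φ3] = [0, 0, 0]
r2 m[φ0→X7] = [5, 0, 0]
r2 m[φ0→X14] = [0, 4, 6]
r2 m[φ1→X6] = [0, 3, 0]
r2 m[φ1→X14] = [0, 3, 0]
r2 m[φ2→X4] = [0, 0, 1]
r2 m[φ2→X14] = [1, 0, 0]
r2 m[φ2→X10] = [0, 0, 2]
r2 m[φ3→X10] = [6, 6, 3]
r2 m[φ4→X6] = [2, 7, 2]
r2 m[φ5→X7] = [0, 4, 3]
r2 m[φ6→X14] = [3, 0, 1]
r2 m[φ7→X6] = [9, 3, 5]
r2 m[φ8→X6] = [1, 6, 3]
r2 m[X7→φ0] = [0, 4, 3]
r2 m[X7→φ5] = [5, 0, 0]
r2 m[X4→φ2] = [0, 0, 0]
r2 m[X6→φ1] = [12, 16, 10]
r2 m[X6→φ4] = [10, 12, 8]
r2 m[X6→φ7] = [3, 16, 5]
r2 m[X6→φ8] = [11, 13, 7]
r2 m[X14→φ0] = [4, 3, 1]
r2 m[X14→φ1] = [4, 4, 7]
r2 m[X14→φ2] = [3, 7, 7]
r2 m[X14→φ6] = [1, 7, 6]
r2 m[X10→φ2] = [6, 6, 3]
r2 m[X10→φ3] = [0, 0, 2]
r3 m[φ0→X7] = [8, 4, 4]
r3 m[φ0→X14] = [3, 5, 7]
r3 m[φ1→X6] = [7, 8, 4]
r3 m[φ1→X14] = [10, 13, 12]
r3 m[φ2→X4] = [8, 11, 10]
r3 m[φ2→X14] = [5, 6, 6]
r3 m[φ2→X10] = [4, 4, 5]
r3 m[φ3→X10] = [6, 6, 3]
r3 m[φ4→X6] = [2, 7, 2]
r3 m[φ5→X7] = [0, 4, 3]
r3 m[φ6→X14] = [3, 0, 1]
r3 m[φ7→X6] = [9, 3, 5]
r3 m[φ8→X6] = [1, 6, 3]
r3 m[X7→φ0] = [0, 4, 3]
r3 m[X7→φ5] = [5, 0, 0]
r3 m[X4→φ2] = [0, 0, 0]
r3 m[X6→φ1] = [12, 16, 10]
r3 m[X6→φ4] = [10, 12, 8]
r3 m[X6→φ7] = [3, 16, 5]
r3 m[X6→φ8] = [11, 13, 7]
r3 m[X14→φ0] = [4, 3, 1]
r3 m[X14→φ1] = [4, 4, 7]
r3 m[X14→φ2] = [3, 7, 7]
r3 m[X14→φ6] = [1, 7, 6]
r3 m[X10→φ2] = [6, 6, 3]
r3 m[X10→φ3] = [0, 0, 2]
r4 m[φ0→X7] = [8, 4, 4]
r4 m[φ0→X14] = [3, 5, 7]
r4 m[φ1→X6] = [7, 8, 4]
r4 m[φ1→X14] = [10, 13, 12]
r4 m[φ2→X4] = [8, 11, 10]
r4 m[φ2→X14] = [5, 6, 6]
r4 m[φ2→X10] = [4, 4, 5]
r4 m[φ3→X10] = [6, 6, 3]
r4 m[φ4→X6] = [2, 7, 2]
r4 m[φ5→X7] = [0, 4, 3]
r4 m[φ6→X14] = [3, 0, 1]
r4 m[φ7→X6] = [9, 3, 5]
r4 m[φ8→X6] = [1, 6, 3]
r4 m[X7→φ0] = [0, 4, 3]
r4 m[X7→φ5] = [8, 4, 4]
r4 m[X4→φ2] = [0, 0, 0]
r4 m[X6→φ1] = [12, 16, 10]
r4 m[X6→φ4] = [17, 17, 12]
r4 m[X6→φ7] = [10, 21, 9]
r4 m[X6→φ8] = [18, 18, 11]
r4 m[X14→φ0] = [18, 19, 19]
r4 m[X14→φ1] = [11, 11, 14]
r4 m[X14→φ2] = [16, 18, 20]
r4 m[X14→φ6] = [18, 24, 25]
r4 m[X10→φ2] = [6, 6, 3]
r4 m[X10→φ3] = [4, 4, 5]
r5 m[φ0→X7] = [24, 18, 18]
r5 m[φ0→X14] = [3, 5, 7]
r5 m[φ1→X6] = [14, 15, 11]
r5 m[φ1→X14] = [10, 13, 12]
r5 m[φ2→X4] = [21, 24, 23]
r5 m[φ2→X14] = [5, 6, 6]
r5 m[φ2→X10] = [17, 17, 18]
r5 m[φ3→X10] = [6, 6, 3]
r5 m[φ4→X6] = [2, 7, 2]
r5 m[φ5→X7] = [0, 4, 3]
r5 m[φ6→X14] = [3, 0, 1]
r5 m[φ7→X6] = [9, 3, 5]
r5 m[φ8→X6] = [1, 6, 3]
r5 m[X7→φ0] = [0, 4, 3]
r5 m[X7→φ5] = [8, 4, 4]
r5 m[X4→φ2] = [0, 0, 0]
r5 m[X6→φ1] = [12, 16, 10]
r5 m[X6→φ4] = [17, 17, 12]
r5 m[X6→φ7] = [10, 21, 9]
r5 m[X6→φ8] = [18, 18, 11]
r5 m[X14→φ0] = [18, 19, 19]
r5 m[X14→φ1] = [11, 11, 14]
r5 m[X14→φ2] = [16, 18, 20]
r5 m[X14→φ6] = [18, 24, 25]
r5 m[X10→φ2] = [6, 6, 3]
r5 m[X10→φ3] = [4, 4, 5]
r6 m[φ0→X7] = [24, 18, 18]
r6 m[φ0→X14] = [3, 5, 7]
r6 m[φ1→X6] = [14, 15, 11]
r6 m[φ1→X14] = [10, 13, 12]
r6 m[φ2→X4] = [21, 24, 23]
r6 m[φ2→X14] = [5, 6, 6]
r6 m[φ2→X10] = [17, 17, 18]
r6 m[φ3→X10] = [6, 6, 3]
r6 m[φ4→X6] = [2, 7, 2]
r6 m[φ5→X7] = [0, 4, 3]
r6 m[φ6→X14] = [3, 0, 1]
r6 m[φ7→X6] = [9, 3, 5]
r6 m[φ8→X6] = [1, 6, 3]
r6 m[X7→φ0] = [0, 4, 3]
r6 m[X7→φ5] = [24, 18, 18]
r6 m[X4→φ2] = [0, 0, 0]
r6 m[X6→φ1] = [12, 16, 10]
r6 m[X6→φ4] = [24, 24, 19]
r6 m[X6→φ7] = [17, 28, 16]
r6 m[X6→φ8] = [25, 25, 18]
r6 m[X14→φ0] = [18, 19, 19]
r6 m[X14→φ1] = [11, 11, 14]
r6 m[X14→φ2] = [16, 18, 20]
r6 m[X14→φ6] = [18, 24, 25]
r6 m[X10→φ2] = [6, 6, 3]
r6 m[X10→φ3] = [17, 17, 18]
r7 m[φ0→X7] = [24, 18, 18]
r7 m[φ0→X14] = [3, 5, 7]
r7 m[φ1→X6] = [14, 15, 11]
r7 m[φ1→X14] = [10, 13, 12]
r7 m[φ2→X4] = [21, 24, 23]
r7 m[φ2→X14] = [5, 6, 6]
r7 m[φ2→X10] = [17, 17, 18]
r7 m[φ3→X10] = [6, 6, 3]
r7 m[φ4→X6] = [2, 7, 2]
r7 m[φ5→X7] = [0, 4, 3]
r7 m[φ6→X14] = [3, 0, 1]
r7 m[φ7→X6] = [9, 3, 5]
r7 m[φ8→X6] = [1, 6, 3]
r7 m[X7→φ0] = [0, 4, 3]
r7 m[X7→φ5] = [24, 18, 18]
r7 m[X4→φ2] = [0, 0, 0]
r7 m[X6→φ1] = [12, 16, 10]
r7 m[X6→φ4] = [24, 24, 19]
r7 m[X6→φ7] = [17, 28, 16]
r7 m[X6→φ8] = [25, 25, 18]
r7 m[X14→φ0] = [18, 19, 19]
r7 m[X14→φ1] = [11, 11, 14]
r7 m[X14→φ2] = [16, 18, 20]
r7 m[X14→φ6] = [18, 24, 25]
r7 m[X10→φ2] = [6, 6, 3]
r7 m[X10→φ3] = [17, 17, 18]
fixed point reached at round 7
traceback from X7: (X7=2, X4=0, X6=2, X14=0, X10=2), score=21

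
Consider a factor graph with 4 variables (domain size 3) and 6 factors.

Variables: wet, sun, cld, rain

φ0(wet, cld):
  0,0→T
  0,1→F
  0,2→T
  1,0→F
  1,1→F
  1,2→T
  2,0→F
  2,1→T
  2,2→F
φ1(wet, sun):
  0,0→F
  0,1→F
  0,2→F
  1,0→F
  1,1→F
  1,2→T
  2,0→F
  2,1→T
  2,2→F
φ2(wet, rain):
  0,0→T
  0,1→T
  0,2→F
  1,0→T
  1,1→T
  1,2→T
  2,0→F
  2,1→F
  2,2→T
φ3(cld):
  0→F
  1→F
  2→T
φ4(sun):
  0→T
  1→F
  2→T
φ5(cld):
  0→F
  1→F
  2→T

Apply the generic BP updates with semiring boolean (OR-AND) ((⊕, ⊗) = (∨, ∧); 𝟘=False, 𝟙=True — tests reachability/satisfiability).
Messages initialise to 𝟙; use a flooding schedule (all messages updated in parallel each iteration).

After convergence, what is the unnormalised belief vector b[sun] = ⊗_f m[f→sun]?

init: all messages = 𝟙 over 3 values
r1 m[φ0→wet] = [T, T, T]
r1 m[φ0→cld] = [T, T, T]
r1 m[φ1→wet] = [F, T, T]
r1 m[φ1→sun] = [F, T, T]
r1 m[φ2→wet] = [T, T, T]
r1 m[φ2→rain] = [T, T, T]
r1 m[φ3→cld] = [F, F, T]
r1 m[φ4→sun] = [T, F, T]
r1 m[φ5→cld] = [F, F, T]
r1 m[wet→φ0] = [T, T, T]
r1 m[wet→φ1] = [T, T, T]
r1 m[wet→φ2] = [T, T, T]
r1 m[sun→φ1] = [T, T, T]
r1 m[sun→φ4] = [T, T, T]
r1 m[cld→φ0] = [T, T, T]
r1 m[cld→φ3] = [T, T, T]
r1 m[cld→φ5] = [T, T, T]
r1 m[rain→φ2] = [T, T, T]
r2 m[φ0→wet] = [T, T, T]
r2 m[φ0→cld] = [T, T, T]
r2 m[φ1→wet] = [F, T, T]
r2 m[φ1→sun] = [F, T, T]
r2 m[φ2→wet] = [T, T, T]
r2 m[φ2→rain] = [T, T, T]
r2 m[φ3→cld] = [F, F, T]
r2 m[φ4→sun] = [T, F, T]
r2 m[φ5→cld] = [F, F, T]
r2 m[wet→φ0] = [F, T, T]
r2 m[wet→φ1] = [T, T, T]
r2 m[wet→φ2] = [F, T, T]
r2 m[sun→φ1] = [T, F, T]
r2 m[sun→φ4] = [F, T, T]
r2 m[cld→φ0] = [F, F, T]
r2 m[cld→φ3] = [F, F, T]
r2 m[cld→φ5] = [F, F, T]
r2 m[rain→φ2] = [T, T, T]
r3 m[φ0→wet] = [T, T, F]
r3 m[φ0→cld] = [F, T, T]
r3 m[φ1→wet] = [F, T, F]
r3 m[φ1→sun] = [F, T, T]
r3 m[φ2→wet] = [T, T, T]
r3 m[φ2→rain] = [T, T, T]
r3 m[φ3→cld] = [F, F, T]
r3 m[φ4→sun] = [T, F, T]
r3 m[φ5→cld] = [F, F, T]
r3 m[wet→φ0] = [F, T, T]
r3 m[wet→φ1] = [T, T, T]
r3 m[wet→φ2] = [F, T, T]
r3 m[sun→φ1] = [T, F, T]
r3 m[sun→φ4] = [F, T, T]
r3 m[cld→φ0] = [F, F, T]
r3 m[cld→φ3] = [F, F, T]
r3 m[cld→φ5] = [F, F, T]
r3 m[rain→φ2] = [T, T, T]
r4 m[φ0→wet] = [T, T, F]
r4 m[φ0→cld] = [F, T, T]
r4 m[φ1→wet] = [F, T, F]
r4 m[φ1→sun] = [F, T, T]
r4 m[φ2→wet] = [T, T, T]
r4 m[φ2→rain] = [T, T, T]
r4 m[φ3→cld] = [F, F, T]
r4 m[φ4→sun] = [T, F, T]
r4 m[φ5→cld] = [F, F, T]
r4 m[wet→φ0] = [F, T, F]
r4 m[wet→φ1] = [T, T, F]
r4 m[wet→φ2] = [F, T, F]
r4 m[sun→φ1] = [T, F, T]
r4 m[sun→φ4] = [F, T, T]
r4 m[cld→φ0] = [F, F, T]
r4 m[cld→φ3] = [F, F, T]
r4 m[cld→φ5] = [F, F, T]
r4 m[rain→φ2] = [T, T, T]
r5 m[φ0→wet] = [T, T, F]
r5 m[φ0→cld] = [F, F, T]
r5 m[φ1→wet] = [F, T, F]
r5 m[φ1→sun] = [F, F, T]
r5 m[φ2→wet] = [T, T, T]
r5 m[φ2→rain] = [T, T, T]
r5 m[φ3→cld] = [F, F, T]
r5 m[φ4→sun] = [T, F, T]
r5 m[φ5→cld] = [F, F, T]
r5 m[wet→φ0] = [F, T, F]
r5 m[wet→φ1] = [T, T, F]
r5 m[wet→φ2] = [F, T, F]
r5 m[sun→φ1] = [T, F, T]
r5 m[sun→φ4] = [F, T, T]
r5 m[cld→φ0] = [F, F, T]
r5 m[cld→φ3] = [F, F, T]
r5 m[cld→φ5] = [F, F, T]
r5 m[rain→φ2] = [T, T, T]
r6 m[φ0→wet] = [T, T, F]
r6 m[φ0→cld] = [F, F, T]
r6 m[φ1→wet] = [F, T, F]
r6 m[φ1→sun] = [F, F, T]
r6 m[φ2→wet] = [T, T, T]
r6 m[φ2→rain] = [T, T, T]
r6 m[φ3→cld] = [F, F, T]
r6 m[φ4→sun] = [T, F, T]
r6 m[φ5→cld] = [F, F, T]
r6 m[wet→φ0] = [F, T, F]
r6 m[wet→φ1] = [T, T, F]
r6 m[wet→φ2] = [F, T, F]
r6 m[sun→φ1] = [T, F, T]
r6 m[sun→φ4] = [F, F, T]
r6 m[cld→φ0] = [F, F, T]
r6 m[cld→φ3] = [F, F, T]
r6 m[cld→φ5] = [F, F, T]
r6 m[rain→φ2] = [T, T, T]
r7 m[φ0→wet] = [T, T, F]
r7 m[φ0→cld] = [F, F, T]
r7 m[φ1→wet] = [F, T, F]
r7 m[φ1→sun] = [F, F, T]
r7 m[φ2→wet] = [T, T, T]
r7 m[φ2→rain] = [T, T, T]
r7 m[φ3→cld] = [F, F, T]
r7 m[φ4→sun] = [T, F, T]
r7 m[φ5→cld] = [F, F, T]
r7 m[wet→φ0] = [F, T, F]
r7 m[wet→φ1] = [T, T, F]
r7 m[wet→φ2] = [F, T, F]
r7 m[sun→φ1] = [T, F, T]
r7 m[sun→φ4] = [F, F, T]
r7 m[cld→φ0] = [F, F, T]
r7 m[cld→φ3] = [F, F, T]
r7 m[cld→φ5] = [F, F, T]
r7 m[rain→φ2] = [T, T, T]
fixed point reached at round 7
b[sun] = ⊗ incoming = [F, F, T]

b[sun] = [F, F, T]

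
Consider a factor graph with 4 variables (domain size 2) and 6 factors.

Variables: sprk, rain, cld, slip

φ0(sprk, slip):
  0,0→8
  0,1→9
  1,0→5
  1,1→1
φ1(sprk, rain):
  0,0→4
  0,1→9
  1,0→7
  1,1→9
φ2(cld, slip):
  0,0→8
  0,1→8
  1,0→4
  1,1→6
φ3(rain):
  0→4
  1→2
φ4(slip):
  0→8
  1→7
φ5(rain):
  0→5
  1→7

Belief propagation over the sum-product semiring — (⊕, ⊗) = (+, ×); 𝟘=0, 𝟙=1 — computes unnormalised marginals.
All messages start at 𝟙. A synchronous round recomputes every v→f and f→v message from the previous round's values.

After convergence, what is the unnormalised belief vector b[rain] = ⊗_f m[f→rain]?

b[rain] = [212920, 280728]

init: all messages = 𝟙 over 2 values
r1 m[φ0→sprk] = [17, 6]
r1 m[φ0→slip] = [13, 10]
r1 m[φ1→sprk] = [13, 16]
r1 m[φ1→rain] = [11, 18]
r1 m[φ2→cld] = [16, 10]
r1 m[φ2→slip] = [12, 14]
r1 m[φ3→rain] = [4, 2]
r1 m[φ4→slip] = [8, 7]
r1 m[φ5→rain] = [5, 7]
r1 m[sprk→φ0] = [1, 1]
r1 m[sprk→φ1] = [1, 1]
r1 m[rain→φ1] = [1, 1]
r1 m[rain→φ3] = [1, 1]
r1 m[rain→φ5] = [1, 1]
r1 m[cld→φ2] = [1, 1]
r1 m[slip→φ0] = [1, 1]
r1 m[slip→φ2] = [1, 1]
r1 m[slip→φ4] = [1, 1]
r2 m[φ0→sprk] = [17, 6]
r2 m[φ0→slip] = [13, 10]
r2 m[φ1→sprk] = [13, 16]
r2 m[φ1→rain] = [11, 18]
r2 m[φ2→cld] = [16, 10]
r2 m[φ2→slip] = [12, 14]
r2 m[φ3→rain] = [4, 2]
r2 m[φ4→slip] = [8, 7]
r2 m[φ5→rain] = [5, 7]
r2 m[sprk→φ0] = [13, 16]
r2 m[sprk→φ1] = [17, 6]
r2 m[rain→φ1] = [20, 14]
r2 m[rain→φ3] = [55, 126]
r2 m[rain→φ5] = [44, 36]
r2 m[cld→φ2] = [1, 1]
r2 m[slip→φ0] = [96, 98]
r2 m[slip→φ2] = [104, 70]
r2 m[slip→φ4] = [156, 140]
r3 m[φ0→sprk] = [1650, 578]
r3 m[φ0→slip] = [184, 133]
r3 m[φ1→sprk] = [206, 266]
r3 m[φ1→rain] = [110, 207]
r3 m[φ2→cld] = [1392, 836]
r3 m[φ2→slip] = [12, 14]
r3 m[φ3→rain] = [4, 2]
r3 m[φ4→slip] = [8, 7]
r3 m[φ5→rain] = [5, 7]
r3 m[sprk→φ0] = [13, 16]
r3 m[sprk→φ1] = [17, 6]
r3 m[rain→φ1] = [20, 14]
r3 m[rain→φ3] = [55, 126]
r3 m[rain→φ5] = [44, 36]
r3 m[cld→φ2] = [1, 1]
r3 m[slip→φ0] = [96, 98]
r3 m[slip→φ2] = [104, 70]
r3 m[slip→φ4] = [156, 140]
r4 m[φ0→sprk] = [1650, 578]
r4 m[φ0→slip] = [184, 133]
r4 m[φ1→sprk] = [206, 266]
r4 m[φ1→rain] = [110, 207]
r4 m[φ2→cld] = [1392, 836]
r4 m[φ2→slip] = [12, 14]
r4 m[φ3→rain] = [4, 2]
r4 m[φ4→slip] = [8, 7]
r4 m[φ5→rain] = [5, 7]
r4 m[sprk→φ0] = [206, 266]
r4 m[sprk→φ1] = [1650, 578]
r4 m[rain→φ1] = [20, 14]
r4 m[rain→φ3] = [550, 1449]
r4 m[rain→φ5] = [440, 414]
r4 m[cld→φ2] = [1, 1]
r4 m[slip→φ0] = [96, 98]
r4 m[slip→φ2] = [1472, 931]
r4 m[slip→φ4] = [2208, 1862]
r5 m[φ0→sprk] = [1650, 578]
r5 m[φ0→slip] = [2978, 2120]
r5 m[φ1→sprk] = [206, 266]
r5 m[φ1→rain] = [10646, 20052]
r5 m[φ2→cld] = [19224, 11474]
r5 m[φ2→slip] = [12, 14]
r5 m[φ3→rain] = [4, 2]
r5 m[φ4→slip] = [8, 7]
r5 m[φ5→rain] = [5, 7]
r5 m[sprk→φ0] = [206, 266]
r5 m[sprk→φ1] = [1650, 578]
r5 m[rain→φ1] = [20, 14]
r5 m[rain→φ3] = [550, 1449]
r5 m[rain→φ5] = [440, 414]
r5 m[cld→φ2] = [1, 1]
r5 m[slip→φ0] = [96, 98]
r5 m[slip→φ2] = [1472, 931]
r5 m[slip→φ4] = [2208, 1862]
r6 m[φ0→sprk] = [1650, 578]
r6 m[φ0→slip] = [2978, 2120]
r6 m[φ1→sprk] = [206, 266]
r6 m[φ1→rain] = [10646, 20052]
r6 m[φ2→cld] = [19224, 11474]
r6 m[φ2→slip] = [12, 14]
r6 m[φ3→rain] = [4, 2]
r6 m[φ4→slip] = [8, 7]
r6 m[φ5→rain] = [5, 7]
r6 m[sprk→φ0] = [206, 266]
r6 m[sprk→φ1] = [1650, 578]
r6 m[rain→φ1] = [20, 14]
r6 m[rain→φ3] = [53230, 140364]
r6 m[rain→φ5] = [42584, 40104]
r6 m[cld→φ2] = [1, 1]
r6 m[slip→φ0] = [96, 98]
r6 m[slip→φ2] = [23824, 14840]
r6 m[slip→φ4] = [35736, 29680]
r7 m[φ0→sprk] = [1650, 578]
r7 m[φ0→slip] = [2978, 2120]
r7 m[φ1→sprk] = [206, 266]
r7 m[φ1→rain] = [10646, 20052]
r7 m[φ2→cld] = [309312, 184336]
r7 m[φ2→slip] = [12, 14]
r7 m[φ3→rain] = [4, 2]
r7 m[φ4→slip] = [8, 7]
r7 m[φ5→rain] = [5, 7]
r7 m[sprk→φ0] = [206, 266]
r7 m[sprk→φ1] = [1650, 578]
r7 m[rain→φ1] = [20, 14]
r7 m[rain→φ3] = [53230, 140364]
r7 m[rain→φ5] = [42584, 40104]
r7 m[cld→φ2] = [1, 1]
r7 m[slip→φ0] = [96, 98]
r7 m[slip→φ2] = [23824, 14840]
r7 m[slip→φ4] = [35736, 29680]
r8 m[φ0→sprk] = [1650, 578]
r8 m[φ0→slip] = [2978, 2120]
r8 m[φ1→sprk] = [206, 266]
r8 m[φ1→rain] = [10646, 20052]
r8 m[φ2→cld] = [309312, 184336]
r8 m[φ2→slip] = [12, 14]
r8 m[φ3→rain] = [4, 2]
r8 m[φ4→slip] = [8, 7]
r8 m[φ5→rain] = [5, 7]
r8 m[sprk→φ0] = [206, 266]
r8 m[sprk→φ1] = [1650, 578]
r8 m[rain→φ1] = [20, 14]
r8 m[rain→φ3] = [53230, 140364]
r8 m[rain→φ5] = [42584, 40104]
r8 m[cld→φ2] = [1, 1]
r8 m[slip→φ0] = [96, 98]
r8 m[slip→φ2] = [23824, 14840]
r8 m[slip→φ4] = [35736, 29680]
fixed point reached at round 8
b[rain] = ⊗ incoming = [212920, 280728]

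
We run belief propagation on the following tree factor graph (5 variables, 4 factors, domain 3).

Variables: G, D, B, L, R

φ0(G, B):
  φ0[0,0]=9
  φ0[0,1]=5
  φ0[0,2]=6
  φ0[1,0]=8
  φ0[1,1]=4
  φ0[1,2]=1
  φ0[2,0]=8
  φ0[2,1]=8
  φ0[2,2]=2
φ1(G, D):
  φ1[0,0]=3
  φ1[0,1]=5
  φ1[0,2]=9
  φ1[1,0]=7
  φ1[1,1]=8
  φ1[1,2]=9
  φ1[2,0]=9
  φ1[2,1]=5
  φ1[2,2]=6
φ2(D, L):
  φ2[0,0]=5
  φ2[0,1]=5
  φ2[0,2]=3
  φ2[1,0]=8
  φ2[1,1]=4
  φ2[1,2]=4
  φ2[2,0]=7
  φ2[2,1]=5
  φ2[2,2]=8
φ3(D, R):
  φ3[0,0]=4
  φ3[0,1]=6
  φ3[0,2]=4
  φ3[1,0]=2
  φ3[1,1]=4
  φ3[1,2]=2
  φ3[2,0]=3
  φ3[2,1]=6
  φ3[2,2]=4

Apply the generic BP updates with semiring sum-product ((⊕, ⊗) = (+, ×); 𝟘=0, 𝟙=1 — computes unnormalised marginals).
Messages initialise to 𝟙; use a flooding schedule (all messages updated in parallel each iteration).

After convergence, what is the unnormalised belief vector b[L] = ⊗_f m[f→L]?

init: all messages = 𝟙 over 3 values
r1 m[φ0→G] = [20, 13, 18]
r1 m[φ0→B] = [25, 17, 9]
r1 m[φ1→G] = [17, 24, 20]
r1 m[φ1→D] = [19, 18, 24]
r1 m[φ2→D] = [13, 16, 20]
r1 m[φ2→L] = [20, 14, 15]
r1 m[φ3→D] = [14, 8, 13]
r1 m[φ3→R] = [9, 16, 10]
r1 m[G→φ0] = [1, 1, 1]
r1 m[G→φ1] = [1, 1, 1]
r1 m[D→φ1] = [1, 1, 1]
r1 m[D→φ2] = [1, 1, 1]
r1 m[D→φ3] = [1, 1, 1]
r1 m[B→φ0] = [1, 1, 1]
r1 m[L→φ2] = [1, 1, 1]
r1 m[R→φ3] = [1, 1, 1]
r2 m[φ0→G] = [20, 13, 18]
r2 m[φ0→B] = [25, 17, 9]
r2 m[φ1→G] = [17, 24, 20]
r2 m[φ1→D] = [19, 18, 24]
r2 m[φ2→D] = [13, 16, 20]
r2 m[φ2→L] = [20, 14, 15]
r2 m[φ3→D] = [14, 8, 13]
r2 m[φ3→R] = [9, 16, 10]
r2 m[G→φ0] = [17, 24, 20]
r2 m[G→φ1] = [20, 13, 18]
r2 m[D→φ1] = [182, 128, 260]
r2 m[D→φ2] = [266, 144, 312]
r2 m[D→φ3] = [247, 288, 480]
r2 m[B→φ0] = [1, 1, 1]
r2 m[L→φ2] = [1, 1, 1]
r2 m[R→φ3] = [1, 1, 1]
r3 m[φ0→G] = [20, 13, 18]
r3 m[φ0→B] = [505, 341, 166]
r3 m[φ1→G] = [3526, 4638, 3838]
r3 m[φ1→D] = [313, 294, 405]
r3 m[φ2→D] = [13, 16, 20]
r3 m[φ2→L] = [4666, 3466, 3870]
r3 m[φ3→D] = [14, 8, 13]
r3 m[φ3→R] = [3004, 5514, 3484]
r3 m[G→φ0] = [17, 24, 20]
r3 m[G→φ1] = [20, 13, 18]
r3 m[D→φ1] = [182, 128, 260]
r3 m[D→φ2] = [266, 144, 312]
r3 m[D→φ3] = [247, 288, 480]
r3 m[B→φ0] = [1, 1, 1]
r3 m[L→φ2] = [1, 1, 1]
r3 m[R→φ3] = [1, 1, 1]
r4 m[φ0→G] = [20, 13, 18]
r4 m[φ0→B] = [505, 341, 166]
r4 m[φ1→G] = [3526, 4638, 3838]
r4 m[φ1→D] = [313, 294, 405]
r4 m[φ2→D] = [13, 16, 20]
r4 m[φ2→L] = [4666, 3466, 3870]
r4 m[φ3→D] = [14, 8, 13]
r4 m[φ3→R] = [3004, 5514, 3484]
r4 m[G→φ0] = [3526, 4638, 3838]
r4 m[G→φ1] = [20, 13, 18]
r4 m[D→φ1] = [182, 128, 260]
r4 m[D→φ2] = [4382, 2352, 5265]
r4 m[D→φ3] = [4069, 4704, 8100]
r4 m[B→φ0] = [1, 1, 1]
r4 m[L→φ2] = [1, 1, 1]
r4 m[R→φ3] = [1, 1, 1]
r5 m[φ0→G] = [20, 13, 18]
r5 m[φ0→B] = [99542, 66886, 33470]
r5 m[φ1→G] = [3526, 4638, 3838]
r5 m[φ1→D] = [313, 294, 405]
r5 m[φ2→D] = [13, 16, 20]
r5 m[φ2→L] = [77581, 57643, 64674]
r5 m[φ3→D] = [14, 8, 13]
r5 m[φ3→R] = [49984, 91830, 58084]
r5 m[G→φ0] = [3526, 4638, 3838]
r5 m[G→φ1] = [20, 13, 18]
r5 m[D→φ1] = [182, 128, 260]
r5 m[D→φ2] = [4382, 2352, 5265]
r5 m[D→φ3] = [4069, 4704, 8100]
r5 m[B→φ0] = [1, 1, 1]
r5 m[L→φ2] = [1, 1, 1]
r5 m[R→φ3] = [1, 1, 1]
r6 m[φ0→G] = [20, 13, 18]
r6 m[φ0→B] = [99542, 66886, 33470]
r6 m[φ1→G] = [3526, 4638, 3838]
r6 m[φ1→D] = [313, 294, 405]
r6 m[φ2→D] = [13, 16, 20]
r6 m[φ2→L] = [77581, 57643, 64674]
r6 m[φ3→D] = [14, 8, 13]
r6 m[φ3→R] = [49984, 91830, 58084]
r6 m[G→φ0] = [3526, 4638, 3838]
r6 m[G→φ1] = [20, 13, 18]
r6 m[D→φ1] = [182, 128, 260]
r6 m[D→φ2] = [4382, 2352, 5265]
r6 m[D→φ3] = [4069, 4704, 8100]
r6 m[B→φ0] = [1, 1, 1]
r6 m[L→φ2] = [1, 1, 1]
r6 m[R→φ3] = [1, 1, 1]
fixed point reached at round 6
b[L] = ⊗ incoming = [77581, 57643, 64674]

b[L] = [77581, 57643, 64674]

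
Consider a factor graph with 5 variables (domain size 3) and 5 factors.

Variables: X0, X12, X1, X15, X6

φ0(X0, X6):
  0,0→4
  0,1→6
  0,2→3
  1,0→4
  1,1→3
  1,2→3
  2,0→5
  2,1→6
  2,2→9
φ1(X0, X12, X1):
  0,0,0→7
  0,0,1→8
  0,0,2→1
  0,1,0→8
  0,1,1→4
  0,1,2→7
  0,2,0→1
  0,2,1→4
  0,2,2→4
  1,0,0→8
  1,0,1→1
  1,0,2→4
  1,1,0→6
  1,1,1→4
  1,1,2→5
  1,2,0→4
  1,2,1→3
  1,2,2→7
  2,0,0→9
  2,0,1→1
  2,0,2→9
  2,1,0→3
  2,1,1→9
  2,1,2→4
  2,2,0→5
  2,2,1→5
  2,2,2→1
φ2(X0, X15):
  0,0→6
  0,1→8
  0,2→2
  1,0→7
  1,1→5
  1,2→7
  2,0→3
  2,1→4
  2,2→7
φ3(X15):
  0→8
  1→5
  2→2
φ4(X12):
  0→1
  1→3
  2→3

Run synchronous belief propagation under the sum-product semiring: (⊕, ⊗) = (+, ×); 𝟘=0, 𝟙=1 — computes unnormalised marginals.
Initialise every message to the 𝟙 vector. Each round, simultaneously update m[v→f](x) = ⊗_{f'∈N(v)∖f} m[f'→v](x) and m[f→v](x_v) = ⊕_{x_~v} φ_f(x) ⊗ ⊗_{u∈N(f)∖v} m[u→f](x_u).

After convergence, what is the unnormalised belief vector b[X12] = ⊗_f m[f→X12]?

b[X12] = [53526, 166602, 110472]

init: all messages = 𝟙 over 3 values
r1 m[φ0→X0] = [13, 10, 20]
r1 m[φ0→X6] = [13, 15, 15]
r1 m[φ1→X0] = [44, 42, 46]
r1 m[φ1→X12] = [48, 50, 34]
r1 m[φ1→X1] = [51, 39, 42]
r1 m[φ2→X0] = [16, 19, 14]
r1 m[φ2→X15] = [16, 17, 16]
r1 m[φ3→X15] = [8, 5, 2]
r1 m[φ4→X12] = [1, 3, 3]
r1 m[X0→φ0] = [1, 1, 1]
r1 m[X0→φ1] = [1, 1, 1]
r1 m[X0→φ2] = [1, 1, 1]
r1 m[X12→φ1] = [1, 1, 1]
r1 m[X12→φ4] = [1, 1, 1]
r1 m[X1→φ1] = [1, 1, 1]
r1 m[X15→φ2] = [1, 1, 1]
r1 m[X15→φ3] = [1, 1, 1]
r1 m[X6→φ0] = [1, 1, 1]
r2 m[φ0→X0] = [13, 10, 20]
r2 m[φ0→X6] = [13, 15, 15]
r2 m[φ1→X0] = [44, 42, 46]
r2 m[φ1→X12] = [48, 50, 34]
r2 m[φ1→X1] = [51, 39, 42]
r2 m[φ2→X0] = [16, 19, 14]
r2 m[φ2→X15] = [16, 17, 16]
r2 m[φ3→X15] = [8, 5, 2]
r2 m[φ4→X12] = [1, 3, 3]
r2 m[X0→φ0] = [704, 798, 644]
r2 m[X0→φ1] = [208, 190, 280]
r2 m[X0→φ2] = [572, 420, 920]
r2 m[X12→φ1] = [1, 3, 3]
r2 m[X12→φ4] = [48, 50, 34]
r2 m[X1→φ1] = [1, 1, 1]
r2 m[X15→φ2] = [8, 5, 2]
r2 m[X15→φ3] = [16, 17, 16]
r2 m[X6→φ0] = [1, 1, 1]
r3 m[φ0→X0] = [13, 10, 20]
r3 m[φ0→X6] = [9228, 10482, 10302]
r3 m[φ1→X0] = [100, 100, 100]
r3 m[φ1→X12] = [11118, 11282, 7612]
r3 m[φ1→X1] = [23532, 22876, 21392]
r3 m[φ2→X0] = [92, 95, 58]
r3 m[φ2→X15] = [9132, 10356, 10524]
r3 m[φ3→X15] = [8, 5, 2]
r3 m[φ4→X12] = [1, 3, 3]
r3 m[X0→φ0] = [704, 798, 644]
r3 m[X0→φ1] = [208, 190, 280]
r3 m[X0→φ2] = [572, 420, 920]
r3 m[X12→φ1] = [1, 3, 3]
r3 m[X12→φ4] = [48, 50, 34]
r3 m[X1→φ1] = [1, 1, 1]
r3 m[X15→φ2] = [8, 5, 2]
r3 m[X15→φ3] = [16, 17, 16]
r3 m[X6→φ0] = [1, 1, 1]
r4 m[φ0→X0] = [13, 10, 20]
r4 m[φ0→X6] = [9228, 10482, 10302]
r4 m[φ1→X0] = [100, 100, 100]
r4 m[φ1→X12] = [11118, 11282, 7612]
r4 m[φ1→X1] = [23532, 22876, 21392]
r4 m[φ2→X0] = [92, 95, 58]
r4 m[φ2→X15] = [9132, 10356, 10524]
r4 m[φ3→X15] = [8, 5, 2]
r4 m[φ4→X12] = [1, 3, 3]
r4 m[X0→φ0] = [9200, 9500, 5800]
r4 m[X0→φ1] = [1196, 950, 1160]
r4 m[X0→φ2] = [1300, 1000, 2000]
r4 m[X12→φ1] = [1, 3, 3]
r4 m[X12→φ4] = [11118, 11282, 7612]
r4 m[X1→φ1] = [1, 1, 1]
r4 m[X15→φ2] = [8, 5, 2]
r4 m[X15→φ3] = [9132, 10356, 10524]
r4 m[X6→φ0] = [1, 1, 1]
r5 m[φ0→X0] = [13, 10, 20]
r5 m[φ0→X6] = [103800, 118500, 108300]
r5 m[φ1→X0] = [100, 100, 100]
r5 m[φ1→X12] = [53526, 55534, 36824]
r5 m[φ1→X1] = [115044, 109052, 106504]
r5 m[φ2→X0] = [92, 95, 58]
r5 m[φ2→X15] = [20800, 23400, 23600]
r5 m[φ3→X15] = [8, 5, 2]
r5 m[φ4→X12] = [1, 3, 3]
r5 m[X0→φ0] = [9200, 9500, 5800]
r5 m[X0→φ1] = [1196, 950, 1160]
r5 m[X0→φ2] = [1300, 1000, 2000]
r5 m[X12→φ1] = [1, 3, 3]
r5 m[X12→φ4] = [11118, 11282, 7612]
r5 m[X1→φ1] = [1, 1, 1]
r5 m[X15→φ2] = [8, 5, 2]
r5 m[X15→φ3] = [9132, 10356, 10524]
r5 m[X6→φ0] = [1, 1, 1]
r6 m[φ0→X0] = [13, 10, 20]
r6 m[φ0→X6] = [103800, 118500, 108300]
r6 m[φ1→X0] = [100, 100, 100]
r6 m[φ1→X12] = [53526, 55534, 36824]
r6 m[φ1→X1] = [115044, 109052, 106504]
r6 m[φ2→X0] = [92, 95, 58]
r6 m[φ2→X15] = [20800, 23400, 23600]
r6 m[φ3→X15] = [8, 5, 2]
r6 m[φ4→X12] = [1, 3, 3]
r6 m[X0→φ0] = [9200, 9500, 5800]
r6 m[X0→φ1] = [1196, 950, 1160]
r6 m[X0→φ2] = [1300, 1000, 2000]
r6 m[X12→φ1] = [1, 3, 3]
r6 m[X12→φ4] = [53526, 55534, 36824]
r6 m[X1→φ1] = [1, 1, 1]
r6 m[X15→φ2] = [8, 5, 2]
r6 m[X15→φ3] = [20800, 23400, 23600]
r6 m[X6→φ0] = [1, 1, 1]
r7 m[φ0→X0] = [13, 10, 20]
r7 m[φ0→X6] = [103800, 118500, 108300]
r7 m[φ1→X0] = [100, 100, 100]
r7 m[φ1→X12] = [53526, 55534, 36824]
r7 m[φ1→X1] = [115044, 109052, 106504]
r7 m[φ2→X0] = [92, 95, 58]
r7 m[φ2→X15] = [20800, 23400, 23600]
r7 m[φ3→X15] = [8, 5, 2]
r7 m[φ4→X12] = [1, 3, 3]
r7 m[X0→φ0] = [9200, 9500, 5800]
r7 m[X0→φ1] = [1196, 950, 1160]
r7 m[X0→φ2] = [1300, 1000, 2000]
r7 m[X12→φ1] = [1, 3, 3]
r7 m[X12→φ4] = [53526, 55534, 36824]
r7 m[X1→φ1] = [1, 1, 1]
r7 m[X15→φ2] = [8, 5, 2]
r7 m[X15→φ3] = [20800, 23400, 23600]
r7 m[X6→φ0] = [1, 1, 1]
fixed point reached at round 7
b[X12] = ⊗ incoming = [53526, 166602, 110472]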